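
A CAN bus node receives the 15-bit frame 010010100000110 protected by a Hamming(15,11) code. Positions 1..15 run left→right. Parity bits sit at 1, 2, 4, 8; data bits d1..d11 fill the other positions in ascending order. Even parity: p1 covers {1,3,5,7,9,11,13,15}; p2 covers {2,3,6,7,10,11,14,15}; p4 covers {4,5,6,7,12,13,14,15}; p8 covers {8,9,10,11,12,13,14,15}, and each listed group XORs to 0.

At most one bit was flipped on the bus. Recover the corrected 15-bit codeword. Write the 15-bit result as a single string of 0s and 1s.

011010100000110

s1 (pos 1,3,5,7,9,11,13,15): 0⊕0⊕1⊕1⊕0⊕0⊕1⊕0 = 1
s2 (pos 2,3,6,7,10,11,14,15): 1⊕0⊕0⊕1⊕0⊕0⊕1⊕0 = 1
s4 (pos 4,5,6,7,12,13,14,15): 0⊕1⊕0⊕1⊕0⊕1⊕1⊕0 = 0
s8 (pos 8,9,10,11,12,13,14,15): 0⊕0⊕0⊕0⊕0⊕1⊕1⊕0 = 0
Syndrome s8…s1 = 0011 → error at position 3.
Flip position 3: 010010100000110 → 011010100000110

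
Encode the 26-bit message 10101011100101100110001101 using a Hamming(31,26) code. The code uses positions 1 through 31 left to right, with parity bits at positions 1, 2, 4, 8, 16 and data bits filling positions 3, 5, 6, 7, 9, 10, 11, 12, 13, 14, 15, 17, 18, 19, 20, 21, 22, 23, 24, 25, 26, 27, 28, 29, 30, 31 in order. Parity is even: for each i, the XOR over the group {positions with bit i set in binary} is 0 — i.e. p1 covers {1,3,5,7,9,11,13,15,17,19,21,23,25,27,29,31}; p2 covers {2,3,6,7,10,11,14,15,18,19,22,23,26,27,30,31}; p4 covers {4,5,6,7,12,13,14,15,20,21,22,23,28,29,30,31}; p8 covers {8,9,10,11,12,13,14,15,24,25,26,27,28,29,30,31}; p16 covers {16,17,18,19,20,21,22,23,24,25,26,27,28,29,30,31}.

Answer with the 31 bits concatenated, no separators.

1010010010111000101100110001101

Place data at non-parity positions: p1 p2 1 p4 0 1 0 p8 1 0 1 1 1 0 0 p16 1 0 1 1 0 0 1 1 0 0 0 1 1 0 1
p1 (pos 1,3,5,7,9,11,13,15,17,19,21,23,25,27,29,31): XOR of data positions = 1⊕0⊕0⊕1⊕1⊕1⊕0⊕1⊕1⊕0⊕1⊕0⊕0⊕1⊕1 = 1
p2 (pos 2,3,6,7,10,11,14,15,18,19,22,23,26,27,30,31): XOR of data positions = 1⊕1⊕0⊕0⊕1⊕0⊕0⊕0⊕1⊕0⊕1⊕0⊕0⊕0⊕1 = 0
p4 (pos 4,5,6,7,12,13,14,15,20,21,22,23,28,29,30,31): XOR of data positions = 0⊕1⊕0⊕1⊕1⊕0⊕0⊕1⊕0⊕0⊕1⊕1⊕1⊕0⊕1 = 0
p8 (pos 8,9,10,11,12,13,14,15,24,25,26,27,28,29,30,31): XOR of data positions = 1⊕0⊕1⊕1⊕1⊕0⊕0⊕1⊕0⊕0⊕0⊕1⊕1⊕0⊕1 = 0
p16 (pos 16,17,18,19,20,21,22,23,24,25,26,27,28,29,30,31): XOR of data positions = 1⊕0⊕1⊕1⊕0⊕0⊕1⊕1⊕0⊕0⊕0⊕1⊕1⊕0⊕1 = 0
Codeword: 1010010010111000101100110001101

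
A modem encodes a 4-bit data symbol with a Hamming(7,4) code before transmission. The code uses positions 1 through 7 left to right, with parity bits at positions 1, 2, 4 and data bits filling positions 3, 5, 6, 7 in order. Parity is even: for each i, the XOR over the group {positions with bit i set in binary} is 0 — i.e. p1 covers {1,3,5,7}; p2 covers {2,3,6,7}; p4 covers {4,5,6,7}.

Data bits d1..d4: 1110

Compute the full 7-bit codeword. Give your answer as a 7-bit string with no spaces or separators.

0010110

Place data at non-parity positions: p1 p2 1 p4 1 1 0
p1 (pos 1,3,5,7): XOR of data positions = 1⊕1⊕0 = 0
p2 (pos 2,3,6,7): XOR of data positions = 1⊕1⊕0 = 0
p4 (pos 4,5,6,7): XOR of data positions = 1⊕1⊕0 = 0
Codeword: 0010110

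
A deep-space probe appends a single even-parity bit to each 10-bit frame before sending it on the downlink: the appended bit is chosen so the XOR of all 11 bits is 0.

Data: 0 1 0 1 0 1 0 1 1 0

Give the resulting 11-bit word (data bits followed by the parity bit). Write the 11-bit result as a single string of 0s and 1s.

XOR of the 10 data bits: 0⊕1⊕0⊕1⊕0⊕1⊕0⊕1⊕1⊕0 = 1
Parity bit = 1 (so all 11 bits XOR to 0).

01010101101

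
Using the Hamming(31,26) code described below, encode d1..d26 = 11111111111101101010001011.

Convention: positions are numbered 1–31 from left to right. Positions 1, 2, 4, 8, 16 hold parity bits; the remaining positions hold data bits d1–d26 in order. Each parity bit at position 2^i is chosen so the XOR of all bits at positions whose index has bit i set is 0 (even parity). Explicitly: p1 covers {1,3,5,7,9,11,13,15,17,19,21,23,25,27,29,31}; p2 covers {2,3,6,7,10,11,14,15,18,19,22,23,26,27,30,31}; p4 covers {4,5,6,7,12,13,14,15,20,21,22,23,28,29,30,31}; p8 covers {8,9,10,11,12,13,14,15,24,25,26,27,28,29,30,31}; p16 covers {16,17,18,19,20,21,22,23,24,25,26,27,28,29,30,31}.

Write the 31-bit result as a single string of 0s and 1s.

Place data at non-parity positions: p1 p2 1 p4 1 1 1 p8 1 1 1 1 1 1 1 p16 1 0 1 1 0 1 0 1 0 0 0 1 0 1 1
p1 (pos 1,3,5,7,9,11,13,15,17,19,21,23,25,27,29,31): XOR of data positions = 1⊕1⊕1⊕1⊕1⊕1⊕1⊕1⊕1⊕0⊕0⊕0⊕0⊕0⊕1 = 0
p2 (pos 2,3,6,7,10,11,14,15,18,19,22,23,26,27,30,31): XOR of data positions = 1⊕1⊕1⊕1⊕1⊕1⊕1⊕0⊕1⊕1⊕0⊕0⊕0⊕1⊕1 = 1
p4 (pos 4,5,6,7,12,13,14,15,20,21,22,23,28,29,30,31): XOR of data positions = 1⊕1⊕1⊕1⊕1⊕1⊕1⊕1⊕0⊕1⊕0⊕1⊕0⊕1⊕1 = 0
p8 (pos 8,9,10,11,12,13,14,15,24,25,26,27,28,29,30,31): XOR of data positions = 1⊕1⊕1⊕1⊕1⊕1⊕1⊕1⊕0⊕0⊕0⊕1⊕0⊕1⊕1 = 1
p16 (pos 16,17,18,19,20,21,22,23,24,25,26,27,28,29,30,31): XOR of data positions = 1⊕0⊕1⊕1⊕0⊕1⊕0⊕1⊕0⊕0⊕0⊕1⊕0⊕1⊕1 = 0
Codeword: 0110111111111110101101010001011

0110111111111110101101010001011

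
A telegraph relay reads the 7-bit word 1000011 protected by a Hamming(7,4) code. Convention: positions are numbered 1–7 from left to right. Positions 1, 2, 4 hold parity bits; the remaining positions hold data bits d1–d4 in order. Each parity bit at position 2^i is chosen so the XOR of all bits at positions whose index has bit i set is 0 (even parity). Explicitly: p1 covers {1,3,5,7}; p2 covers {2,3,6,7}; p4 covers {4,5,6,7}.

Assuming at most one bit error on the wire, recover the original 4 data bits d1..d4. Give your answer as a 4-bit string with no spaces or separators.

0011

s1 (pos 1,3,5,7): 1⊕0⊕0⊕1 = 0
s2 (pos 2,3,6,7): 0⊕0⊕1⊕1 = 0
s4 (pos 4,5,6,7): 0⊕0⊕1⊕1 = 0
Syndrome s4…s1 = 000 → no error.
Read data bits from positions 3,5,6,7: 0011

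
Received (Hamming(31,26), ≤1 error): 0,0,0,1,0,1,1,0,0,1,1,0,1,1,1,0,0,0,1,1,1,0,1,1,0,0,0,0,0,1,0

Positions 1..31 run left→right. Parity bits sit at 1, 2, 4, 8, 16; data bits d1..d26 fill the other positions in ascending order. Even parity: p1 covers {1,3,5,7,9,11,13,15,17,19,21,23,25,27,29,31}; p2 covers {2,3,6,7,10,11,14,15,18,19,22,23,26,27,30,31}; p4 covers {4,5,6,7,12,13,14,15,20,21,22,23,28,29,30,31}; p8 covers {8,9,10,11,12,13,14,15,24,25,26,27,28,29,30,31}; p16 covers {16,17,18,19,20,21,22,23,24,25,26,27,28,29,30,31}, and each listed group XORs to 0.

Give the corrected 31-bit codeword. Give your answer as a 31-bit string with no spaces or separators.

s1 (pos 1,3,5,7,9,11,13,15,17,19,21,23,25,27,29,31): 0⊕0⊕0⊕1⊕0⊕1⊕1⊕1⊕0⊕1⊕1⊕1⊕0⊕0⊕0⊕0 = 1
s2 (pos 2,3,6,7,10,11,14,15,18,19,22,23,26,27,30,31): 0⊕0⊕1⊕1⊕1⊕1⊕1⊕1⊕0⊕1⊕0⊕1⊕0⊕0⊕1⊕0 = 1
s4 (pos 4,5,6,7,12,13,14,15,20,21,22,23,28,29,30,31): 1⊕0⊕1⊕1⊕0⊕1⊕1⊕1⊕1⊕1⊕0⊕1⊕0⊕0⊕1⊕0 = 0
s8 (pos 8,9,10,11,12,13,14,15,24,25,26,27,28,29,30,31): 0⊕0⊕1⊕1⊕0⊕1⊕1⊕1⊕1⊕0⊕0⊕0⊕0⊕0⊕1⊕0 = 1
s16 (pos 16,17,18,19,20,21,22,23,24,25,26,27,28,29,30,31): 0⊕0⊕0⊕1⊕1⊕1⊕0⊕1⊕1⊕0⊕0⊕0⊕0⊕0⊕1⊕0 = 0
Syndrome s16…s1 = 01011 → error at position 11.
Flip position 11: 0001011001101110001110110000010 → 0001011001001110001110110000010

0001011001001110001110110000010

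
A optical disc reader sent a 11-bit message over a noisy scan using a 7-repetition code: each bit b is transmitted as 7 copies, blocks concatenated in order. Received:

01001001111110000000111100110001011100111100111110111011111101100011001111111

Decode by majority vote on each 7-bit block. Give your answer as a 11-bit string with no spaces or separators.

Block 1 (0100100): 2 ones → 0
Block 2 (1111110): 6 ones → 1
Block 3 (0000001): 1 one → 0
Block 4 (1110011): 5 ones → 1
Block 5 (0001011): 3 ones → 0
Block 6 (1001111): 5 ones → 1
Block 7 (0011111): 5 ones → 1
Block 8 (0111011): 5 ones → 1
Block 9 (1111011): 6 ones → 1
Block 10 (0001100): 2 ones → 0
Block 11 (1111111): 7 ones → 1

01010111101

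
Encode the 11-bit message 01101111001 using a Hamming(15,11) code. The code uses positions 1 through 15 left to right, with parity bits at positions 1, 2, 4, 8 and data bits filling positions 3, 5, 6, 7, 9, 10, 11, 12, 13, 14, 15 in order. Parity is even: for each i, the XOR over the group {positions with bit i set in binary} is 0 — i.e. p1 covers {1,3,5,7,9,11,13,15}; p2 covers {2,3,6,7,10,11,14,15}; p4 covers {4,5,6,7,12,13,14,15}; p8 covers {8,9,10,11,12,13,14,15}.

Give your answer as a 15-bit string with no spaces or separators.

Place data at non-parity positions: p1 p2 0 p4 1 1 0 p8 1 1 1 1 0 0 1
p1 (pos 1,3,5,7,9,11,13,15): XOR of data positions = 0⊕1⊕0⊕1⊕1⊕0⊕1 = 0
p2 (pos 2,3,6,7,10,11,14,15): XOR of data positions = 0⊕1⊕0⊕1⊕1⊕0⊕1 = 0
p4 (pos 4,5,6,7,12,13,14,15): XOR of data positions = 1⊕1⊕0⊕1⊕0⊕0⊕1 = 0
p8 (pos 8,9,10,11,12,13,14,15): XOR of data positions = 1⊕1⊕1⊕1⊕0⊕0⊕1 = 1
Codeword: 000011011111001

000011011111001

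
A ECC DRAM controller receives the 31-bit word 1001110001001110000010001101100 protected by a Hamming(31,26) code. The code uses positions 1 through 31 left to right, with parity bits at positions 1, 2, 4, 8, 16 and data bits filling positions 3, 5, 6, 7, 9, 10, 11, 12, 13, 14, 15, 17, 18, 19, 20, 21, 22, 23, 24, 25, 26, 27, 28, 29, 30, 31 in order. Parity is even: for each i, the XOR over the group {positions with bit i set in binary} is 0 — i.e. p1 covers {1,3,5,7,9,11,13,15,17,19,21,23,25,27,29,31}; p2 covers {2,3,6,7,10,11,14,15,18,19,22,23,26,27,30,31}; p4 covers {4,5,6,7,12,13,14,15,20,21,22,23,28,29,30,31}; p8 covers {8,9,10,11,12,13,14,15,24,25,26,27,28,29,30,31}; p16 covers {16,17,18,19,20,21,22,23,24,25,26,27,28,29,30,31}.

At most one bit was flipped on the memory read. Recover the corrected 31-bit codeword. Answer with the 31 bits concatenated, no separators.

s1 (pos 1,3,5,7,9,11,13,15,17,19,21,23,25,27,29,31): 1⊕0⊕1⊕0⊕0⊕0⊕1⊕1⊕0⊕0⊕1⊕0⊕1⊕0⊕1⊕0 = 1
s2 (pos 2,3,6,7,10,11,14,15,18,19,22,23,26,27,30,31): 0⊕0⊕1⊕0⊕1⊕0⊕1⊕1⊕0⊕0⊕0⊕0⊕1⊕0⊕0⊕0 = 1
s4 (pos 4,5,6,7,12,13,14,15,20,21,22,23,28,29,30,31): 1⊕1⊕1⊕0⊕0⊕1⊕1⊕1⊕0⊕1⊕0⊕0⊕1⊕1⊕0⊕0 = 1
s8 (pos 8,9,10,11,12,13,14,15,24,25,26,27,28,29,30,31): 0⊕0⊕1⊕0⊕0⊕1⊕1⊕1⊕0⊕1⊕1⊕0⊕1⊕1⊕0⊕0 = 0
s16 (pos 16,17,18,19,20,21,22,23,24,25,26,27,28,29,30,31): 0⊕0⊕0⊕0⊕0⊕1⊕0⊕0⊕0⊕1⊕1⊕0⊕1⊕1⊕0⊕0 = 1
Syndrome s16…s1 = 10111 → error at position 23.
Flip position 23: 1001110001001110000010001101100 → 1001110001001110000010101101100

1001110001001110000010101101100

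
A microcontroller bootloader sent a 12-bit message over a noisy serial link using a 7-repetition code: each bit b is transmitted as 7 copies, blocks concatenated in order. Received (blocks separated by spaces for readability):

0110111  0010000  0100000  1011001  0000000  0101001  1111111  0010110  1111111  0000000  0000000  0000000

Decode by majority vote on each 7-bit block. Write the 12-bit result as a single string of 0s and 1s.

100100101000

Block 1 (0110111): 5 ones → 1
Block 2 (0010000): 1 one → 0
Block 3 (0100000): 1 one → 0
Block 4 (1011001): 4 ones → 1
Block 5 (0000000): 0 ones → 0
Block 6 (0101001): 3 ones → 0
Block 7 (1111111): 7 ones → 1
Block 8 (0010110): 3 ones → 0
Block 9 (1111111): 7 ones → 1
Block 10 (0000000): 0 ones → 0
Block 11 (0000000): 0 ones → 0
Block 12 (0000000): 0 ones → 0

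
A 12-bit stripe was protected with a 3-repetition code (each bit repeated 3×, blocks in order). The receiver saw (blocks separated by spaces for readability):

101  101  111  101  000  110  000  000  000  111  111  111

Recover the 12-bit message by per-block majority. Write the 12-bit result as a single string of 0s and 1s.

111101000111

Block 1 (101): 2 ones → 1
Block 2 (101): 2 ones → 1
Block 3 (111): 3 ones → 1
Block 4 (101): 2 ones → 1
Block 5 (000): 0 ones → 0
Block 6 (110): 2 ones → 1
Block 7 (000): 0 ones → 0
Block 8 (000): 0 ones → 0
Block 9 (000): 0 ones → 0
Block 10 (111): 3 ones → 1
Block 11 (111): 3 ones → 1
Block 12 (111): 3 ones → 1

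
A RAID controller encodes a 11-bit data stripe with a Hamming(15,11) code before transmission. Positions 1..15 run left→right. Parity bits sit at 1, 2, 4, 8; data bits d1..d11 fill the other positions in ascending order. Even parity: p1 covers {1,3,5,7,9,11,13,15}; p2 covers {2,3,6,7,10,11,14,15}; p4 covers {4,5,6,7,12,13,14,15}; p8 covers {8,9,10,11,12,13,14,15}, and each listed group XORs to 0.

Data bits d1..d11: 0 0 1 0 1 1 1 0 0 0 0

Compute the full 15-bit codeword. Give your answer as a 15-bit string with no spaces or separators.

010101011110000

Place data at non-parity positions: p1 p2 0 p4 0 1 0 p8 1 1 1 0 0 0 0
p1 (pos 1,3,5,7,9,11,13,15): XOR of data positions = 0⊕0⊕0⊕1⊕1⊕0⊕0 = 0
p2 (pos 2,3,6,7,10,11,14,15): XOR of data positions = 0⊕1⊕0⊕1⊕1⊕0⊕0 = 1
p4 (pos 4,5,6,7,12,13,14,15): XOR of data positions = 0⊕1⊕0⊕0⊕0⊕0⊕0 = 1
p8 (pos 8,9,10,11,12,13,14,15): XOR of data positions = 1⊕1⊕1⊕0⊕0⊕0⊕0 = 1
Codeword: 010101011110000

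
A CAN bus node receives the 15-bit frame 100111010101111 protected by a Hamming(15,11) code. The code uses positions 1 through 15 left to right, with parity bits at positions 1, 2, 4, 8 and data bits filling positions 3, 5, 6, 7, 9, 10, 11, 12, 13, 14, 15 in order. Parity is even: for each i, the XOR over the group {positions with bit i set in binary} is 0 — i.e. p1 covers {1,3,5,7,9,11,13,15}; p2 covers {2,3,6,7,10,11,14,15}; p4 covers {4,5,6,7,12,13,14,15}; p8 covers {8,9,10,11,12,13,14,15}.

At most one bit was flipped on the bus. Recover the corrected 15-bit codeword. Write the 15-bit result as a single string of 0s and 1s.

s1 (pos 1,3,5,7,9,11,13,15): 1⊕0⊕1⊕0⊕0⊕0⊕1⊕1 = 0
s2 (pos 2,3,6,7,10,11,14,15): 0⊕0⊕1⊕0⊕1⊕0⊕1⊕1 = 0
s4 (pos 4,5,6,7,12,13,14,15): 1⊕1⊕1⊕0⊕1⊕1⊕1⊕1 = 1
s8 (pos 8,9,10,11,12,13,14,15): 1⊕0⊕1⊕0⊕1⊕1⊕1⊕1 = 0
Syndrome s8…s1 = 0100 → error at position 4.
Flip position 4: 100111010101111 → 100011010101111

100011010101111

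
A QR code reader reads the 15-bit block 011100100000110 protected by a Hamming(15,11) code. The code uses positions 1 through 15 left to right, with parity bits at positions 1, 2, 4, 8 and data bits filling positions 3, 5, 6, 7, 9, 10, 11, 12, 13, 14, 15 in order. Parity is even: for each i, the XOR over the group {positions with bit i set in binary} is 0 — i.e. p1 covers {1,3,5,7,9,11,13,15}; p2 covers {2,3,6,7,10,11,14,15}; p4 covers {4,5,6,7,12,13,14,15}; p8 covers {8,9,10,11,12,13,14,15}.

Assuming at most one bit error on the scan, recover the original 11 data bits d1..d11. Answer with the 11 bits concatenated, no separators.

s1 (pos 1,3,5,7,9,11,13,15): 0⊕1⊕0⊕1⊕0⊕0⊕1⊕0 = 1
s2 (pos 2,3,6,7,10,11,14,15): 1⊕1⊕0⊕1⊕0⊕0⊕1⊕0 = 0
s4 (pos 4,5,6,7,12,13,14,15): 1⊕0⊕0⊕1⊕0⊕1⊕1⊕0 = 0
s8 (pos 8,9,10,11,12,13,14,15): 0⊕0⊕0⊕0⊕0⊕1⊕1⊕0 = 0
Syndrome s8…s1 = 0001 → error at position 1.
Flip position 1: 011100100000110 → 111100100000110
Read data bits from positions 3,5,6,7,9,10,11,12,13,14,15: 10010000110

10010000110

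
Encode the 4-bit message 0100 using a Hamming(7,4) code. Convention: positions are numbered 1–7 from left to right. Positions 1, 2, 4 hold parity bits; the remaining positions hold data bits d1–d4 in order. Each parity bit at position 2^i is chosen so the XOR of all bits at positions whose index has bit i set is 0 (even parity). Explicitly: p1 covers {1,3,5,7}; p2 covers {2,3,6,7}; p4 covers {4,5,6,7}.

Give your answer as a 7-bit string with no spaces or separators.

1001100

Place data at non-parity positions: p1 p2 0 p4 1 0 0
p1 (pos 1,3,5,7): XOR of data positions = 0⊕1⊕0 = 1
p2 (pos 2,3,6,7): XOR of data positions = 0⊕0⊕0 = 0
p4 (pos 4,5,6,7): XOR of data positions = 1⊕0⊕0 = 1
Codeword: 1001100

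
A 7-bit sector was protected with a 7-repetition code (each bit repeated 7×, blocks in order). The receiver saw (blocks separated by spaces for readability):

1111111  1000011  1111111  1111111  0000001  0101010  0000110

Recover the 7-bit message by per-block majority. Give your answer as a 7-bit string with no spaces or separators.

Block 1 (1111111): 7 ones → 1
Block 2 (1000011): 3 ones → 0
Block 3 (1111111): 7 ones → 1
Block 4 (1111111): 7 ones → 1
Block 5 (0000001): 1 one → 0
Block 6 (0101010): 3 ones → 0
Block 7 (0000110): 2 ones → 0

1011000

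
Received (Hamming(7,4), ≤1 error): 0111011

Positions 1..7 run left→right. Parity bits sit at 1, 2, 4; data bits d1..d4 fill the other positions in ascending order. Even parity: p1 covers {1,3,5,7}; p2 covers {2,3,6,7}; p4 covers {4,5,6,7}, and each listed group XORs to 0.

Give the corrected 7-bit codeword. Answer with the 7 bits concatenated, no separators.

0110011

s1 (pos 1,3,5,7): 0⊕1⊕0⊕1 = 0
s2 (pos 2,3,6,7): 1⊕1⊕1⊕1 = 0
s4 (pos 4,5,6,7): 1⊕0⊕1⊕1 = 1
Syndrome s4…s1 = 100 → error at position 4.
Flip position 4: 0111011 → 0110011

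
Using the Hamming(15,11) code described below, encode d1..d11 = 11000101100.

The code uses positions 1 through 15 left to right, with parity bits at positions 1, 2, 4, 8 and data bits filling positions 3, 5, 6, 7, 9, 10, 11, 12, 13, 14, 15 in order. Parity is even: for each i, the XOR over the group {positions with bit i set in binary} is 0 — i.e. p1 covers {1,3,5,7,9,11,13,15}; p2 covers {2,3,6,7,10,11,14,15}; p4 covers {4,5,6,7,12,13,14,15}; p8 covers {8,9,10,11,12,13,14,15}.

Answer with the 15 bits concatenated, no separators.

Place data at non-parity positions: p1 p2 1 p4 1 0 0 p8 0 1 0 1 1 0 0
p1 (pos 1,3,5,7,9,11,13,15): XOR of data positions = 1⊕1⊕0⊕0⊕0⊕1⊕0 = 1
p2 (pos 2,3,6,7,10,11,14,15): XOR of data positions = 1⊕0⊕0⊕1⊕0⊕0⊕0 = 0
p4 (pos 4,5,6,7,12,13,14,15): XOR of data positions = 1⊕0⊕0⊕1⊕1⊕0⊕0 = 1
p8 (pos 8,9,10,11,12,13,14,15): XOR of data positions = 0⊕1⊕0⊕1⊕1⊕0⊕0 = 1
Codeword: 101110010101100

101110010101100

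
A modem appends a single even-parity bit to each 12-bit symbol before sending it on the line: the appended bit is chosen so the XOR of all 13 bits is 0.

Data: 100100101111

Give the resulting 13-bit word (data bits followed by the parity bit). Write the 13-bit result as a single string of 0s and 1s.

XOR of the 12 data bits: 1⊕0⊕0⊕1⊕0⊕0⊕1⊕0⊕1⊕1⊕1⊕1 = 1
Parity bit = 1 (so all 13 bits XOR to 0).

1001001011111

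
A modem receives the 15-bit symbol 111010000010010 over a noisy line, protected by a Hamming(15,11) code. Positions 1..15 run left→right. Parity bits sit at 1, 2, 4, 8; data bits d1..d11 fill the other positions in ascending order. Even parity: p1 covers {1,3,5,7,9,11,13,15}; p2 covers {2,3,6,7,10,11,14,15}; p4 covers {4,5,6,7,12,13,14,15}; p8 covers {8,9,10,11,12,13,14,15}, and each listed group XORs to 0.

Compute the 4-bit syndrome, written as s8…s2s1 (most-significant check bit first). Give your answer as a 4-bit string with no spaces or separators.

0000

s1 (pos 1,3,5,7,9,11,13,15): 1⊕1⊕1⊕0⊕0⊕1⊕0⊕0 = 0
s2 (pos 2,3,6,7,10,11,14,15): 1⊕1⊕0⊕0⊕0⊕1⊕1⊕0 = 0
s4 (pos 4,5,6,7,12,13,14,15): 0⊕1⊕0⊕0⊕0⊕0⊕1⊕0 = 0
s8 (pos 8,9,10,11,12,13,14,15): 0⊕0⊕0⊕1⊕0⊕0⊕1⊕0 = 0
Syndrome s8…s1 = 0000 → no error.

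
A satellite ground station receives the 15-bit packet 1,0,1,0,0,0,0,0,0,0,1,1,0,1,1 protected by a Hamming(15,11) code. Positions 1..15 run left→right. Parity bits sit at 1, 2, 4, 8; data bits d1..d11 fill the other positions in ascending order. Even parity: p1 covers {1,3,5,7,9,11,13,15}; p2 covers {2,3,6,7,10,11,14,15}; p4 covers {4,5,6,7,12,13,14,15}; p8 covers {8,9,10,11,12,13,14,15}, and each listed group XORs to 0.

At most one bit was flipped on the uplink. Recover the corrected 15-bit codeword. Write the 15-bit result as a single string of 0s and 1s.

s1 (pos 1,3,5,7,9,11,13,15): 1⊕1⊕0⊕0⊕0⊕1⊕0⊕1 = 0
s2 (pos 2,3,6,7,10,11,14,15): 0⊕1⊕0⊕0⊕0⊕1⊕1⊕1 = 0
s4 (pos 4,5,6,7,12,13,14,15): 0⊕0⊕0⊕0⊕1⊕0⊕1⊕1 = 1
s8 (pos 8,9,10,11,12,13,14,15): 0⊕0⊕0⊕1⊕1⊕0⊕1⊕1 = 0
Syndrome s8…s1 = 0100 → error at position 4.
Flip position 4: 101000000011011 → 101100000011011

101100000011011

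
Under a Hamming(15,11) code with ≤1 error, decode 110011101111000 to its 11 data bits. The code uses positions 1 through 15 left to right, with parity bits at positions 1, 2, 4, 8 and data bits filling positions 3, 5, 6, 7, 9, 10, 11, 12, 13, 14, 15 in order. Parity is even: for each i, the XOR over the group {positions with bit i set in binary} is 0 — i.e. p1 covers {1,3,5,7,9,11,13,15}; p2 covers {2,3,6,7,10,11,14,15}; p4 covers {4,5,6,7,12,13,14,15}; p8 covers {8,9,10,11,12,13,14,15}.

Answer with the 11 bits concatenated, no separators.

11111111000

s1 (pos 1,3,5,7,9,11,13,15): 1⊕0⊕1⊕1⊕1⊕1⊕0⊕0 = 1
s2 (pos 2,3,6,7,10,11,14,15): 1⊕0⊕1⊕1⊕1⊕1⊕0⊕0 = 1
s4 (pos 4,5,6,7,12,13,14,15): 0⊕1⊕1⊕1⊕1⊕0⊕0⊕0 = 0
s8 (pos 8,9,10,11,12,13,14,15): 0⊕1⊕1⊕1⊕1⊕0⊕0⊕0 = 0
Syndrome s8…s1 = 0011 → error at position 3.
Flip position 3: 110011101111000 → 111011101111000
Read data bits from positions 3,5,6,7,9,10,11,12,13,14,15: 11111111000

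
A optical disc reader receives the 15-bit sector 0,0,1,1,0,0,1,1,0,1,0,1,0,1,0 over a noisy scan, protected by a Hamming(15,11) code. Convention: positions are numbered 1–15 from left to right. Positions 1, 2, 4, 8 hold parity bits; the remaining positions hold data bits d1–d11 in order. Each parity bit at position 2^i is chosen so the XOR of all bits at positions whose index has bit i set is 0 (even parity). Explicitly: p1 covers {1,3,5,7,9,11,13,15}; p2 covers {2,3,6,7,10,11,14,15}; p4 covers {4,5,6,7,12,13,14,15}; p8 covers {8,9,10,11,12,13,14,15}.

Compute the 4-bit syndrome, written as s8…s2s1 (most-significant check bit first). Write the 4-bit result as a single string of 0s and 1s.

0000

s1 (pos 1,3,5,7,9,11,13,15): 0⊕1⊕0⊕1⊕0⊕0⊕0⊕0 = 0
s2 (pos 2,3,6,7,10,11,14,15): 0⊕1⊕0⊕1⊕1⊕0⊕1⊕0 = 0
s4 (pos 4,5,6,7,12,13,14,15): 1⊕0⊕0⊕1⊕1⊕0⊕1⊕0 = 0
s8 (pos 8,9,10,11,12,13,14,15): 1⊕0⊕1⊕0⊕1⊕0⊕1⊕0 = 0
Syndrome s8…s1 = 0000 → no error.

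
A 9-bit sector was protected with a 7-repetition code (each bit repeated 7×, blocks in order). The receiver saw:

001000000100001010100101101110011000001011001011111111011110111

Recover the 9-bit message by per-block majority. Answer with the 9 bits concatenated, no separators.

Block 1 (0010000): 1 one → 0
Block 2 (0010000): 1 one → 0
Block 3 (1010100): 3 ones → 0
Block 4 (1011011): 5 ones → 1
Block 5 (1001100): 3 ones → 0
Block 6 (0001011): 3 ones → 0
Block 7 (0010111): 4 ones → 1
Block 8 (1111101): 6 ones → 1
Block 9 (1110111): 6 ones → 1

000100111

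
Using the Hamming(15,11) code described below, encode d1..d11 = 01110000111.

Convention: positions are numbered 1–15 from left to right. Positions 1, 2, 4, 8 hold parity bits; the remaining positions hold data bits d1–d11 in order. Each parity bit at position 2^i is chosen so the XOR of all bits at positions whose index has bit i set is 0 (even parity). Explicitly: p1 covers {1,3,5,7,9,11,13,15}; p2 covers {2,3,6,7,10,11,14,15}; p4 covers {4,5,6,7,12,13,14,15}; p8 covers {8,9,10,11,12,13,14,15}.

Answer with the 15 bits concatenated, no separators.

Place data at non-parity positions: p1 p2 0 p4 1 1 1 p8 0 0 0 0 1 1 1
p1 (pos 1,3,5,7,9,11,13,15): XOR of data positions = 0⊕1⊕1⊕0⊕0⊕1⊕1 = 0
p2 (pos 2,3,6,7,10,11,14,15): XOR of data positions = 0⊕1⊕1⊕0⊕0⊕1⊕1 = 0
p4 (pos 4,5,6,7,12,13,14,15): XOR of data positions = 1⊕1⊕1⊕0⊕1⊕1⊕1 = 0
p8 (pos 8,9,10,11,12,13,14,15): XOR of data positions = 0⊕0⊕0⊕0⊕1⊕1⊕1 = 1
Codeword: 000011110000111

000011110000111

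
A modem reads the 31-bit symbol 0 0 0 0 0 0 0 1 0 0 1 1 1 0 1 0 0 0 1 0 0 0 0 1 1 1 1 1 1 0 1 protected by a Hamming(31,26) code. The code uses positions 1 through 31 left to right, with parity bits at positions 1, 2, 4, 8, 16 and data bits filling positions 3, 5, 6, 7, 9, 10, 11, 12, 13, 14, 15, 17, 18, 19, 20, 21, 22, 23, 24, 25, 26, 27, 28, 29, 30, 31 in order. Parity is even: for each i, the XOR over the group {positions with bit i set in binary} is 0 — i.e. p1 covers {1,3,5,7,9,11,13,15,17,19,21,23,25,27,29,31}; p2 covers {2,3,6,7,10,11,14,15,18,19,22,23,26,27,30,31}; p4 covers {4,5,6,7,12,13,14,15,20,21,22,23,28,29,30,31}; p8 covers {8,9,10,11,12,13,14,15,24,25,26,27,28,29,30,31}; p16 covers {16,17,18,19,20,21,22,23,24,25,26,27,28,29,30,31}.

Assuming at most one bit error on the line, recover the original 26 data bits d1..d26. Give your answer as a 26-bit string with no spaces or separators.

s1 (pos 1,3,5,7,9,11,13,15,17,19,21,23,25,27,29,31): 0⊕0⊕0⊕0⊕0⊕1⊕1⊕1⊕0⊕1⊕0⊕0⊕1⊕1⊕1⊕1 = 0
s2 (pos 2,3,6,7,10,11,14,15,18,19,22,23,26,27,30,31): 0⊕0⊕0⊕0⊕0⊕1⊕0⊕1⊕0⊕1⊕0⊕0⊕1⊕1⊕0⊕1 = 0
s4 (pos 4,5,6,7,12,13,14,15,20,21,22,23,28,29,30,31): 0⊕0⊕0⊕0⊕1⊕1⊕0⊕1⊕0⊕0⊕0⊕0⊕1⊕1⊕0⊕1 = 0
s8 (pos 8,9,10,11,12,13,14,15,24,25,26,27,28,29,30,31): 1⊕0⊕0⊕1⊕1⊕1⊕0⊕1⊕1⊕1⊕1⊕1⊕1⊕1⊕0⊕1 = 0
s16 (pos 16,17,18,19,20,21,22,23,24,25,26,27,28,29,30,31): 0⊕0⊕0⊕1⊕0⊕0⊕0⊕0⊕1⊕1⊕1⊕1⊕1⊕1⊕0⊕1 = 0
Syndrome s16…s1 = 00000 → no error.
Read data bits from positions 3,5,6,7,9,10,11,12,13,14,15,17,18,19,20,21,22,23,24,25,26,27,28,29,30,31: 00000011101001000011111101

00000011101001000011111101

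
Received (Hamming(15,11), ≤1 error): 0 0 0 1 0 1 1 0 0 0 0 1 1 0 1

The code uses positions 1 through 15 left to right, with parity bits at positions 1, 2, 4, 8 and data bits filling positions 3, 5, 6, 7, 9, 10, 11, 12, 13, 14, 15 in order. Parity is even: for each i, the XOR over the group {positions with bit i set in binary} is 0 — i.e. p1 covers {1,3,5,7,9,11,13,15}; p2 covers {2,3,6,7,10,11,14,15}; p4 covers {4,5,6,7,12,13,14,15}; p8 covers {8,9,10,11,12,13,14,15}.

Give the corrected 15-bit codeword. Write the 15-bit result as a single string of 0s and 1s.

000101100011101

s1 (pos 1,3,5,7,9,11,13,15): 0⊕0⊕0⊕1⊕0⊕0⊕1⊕1 = 1
s2 (pos 2,3,6,7,10,11,14,15): 0⊕0⊕1⊕1⊕0⊕0⊕0⊕1 = 1
s4 (pos 4,5,6,7,12,13,14,15): 1⊕0⊕1⊕1⊕1⊕1⊕0⊕1 = 0
s8 (pos 8,9,10,11,12,13,14,15): 0⊕0⊕0⊕0⊕1⊕1⊕0⊕1 = 1
Syndrome s8…s1 = 1011 → error at position 11.
Flip position 11: 000101100001101 → 000101100011101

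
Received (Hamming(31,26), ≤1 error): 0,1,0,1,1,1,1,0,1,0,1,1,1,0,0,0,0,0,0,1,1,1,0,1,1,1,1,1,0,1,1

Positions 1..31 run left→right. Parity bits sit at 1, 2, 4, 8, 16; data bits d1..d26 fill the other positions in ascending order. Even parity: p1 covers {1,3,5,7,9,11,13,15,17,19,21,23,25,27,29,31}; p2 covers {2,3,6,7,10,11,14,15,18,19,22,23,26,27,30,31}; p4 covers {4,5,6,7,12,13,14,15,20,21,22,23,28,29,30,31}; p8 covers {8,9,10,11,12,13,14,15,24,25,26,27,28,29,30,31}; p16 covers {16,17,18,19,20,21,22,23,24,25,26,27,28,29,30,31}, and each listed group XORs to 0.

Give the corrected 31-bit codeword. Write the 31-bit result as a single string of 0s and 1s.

s1 (pos 1,3,5,7,9,11,13,15,17,19,21,23,25,27,29,31): 0⊕0⊕1⊕1⊕1⊕1⊕1⊕0⊕0⊕0⊕1⊕0⊕1⊕1⊕0⊕1 = 1
s2 (pos 2,3,6,7,10,11,14,15,18,19,22,23,26,27,30,31): 1⊕0⊕1⊕1⊕0⊕1⊕0⊕0⊕0⊕0⊕1⊕0⊕1⊕1⊕1⊕1 = 1
s4 (pos 4,5,6,7,12,13,14,15,20,21,22,23,28,29,30,31): 1⊕1⊕1⊕1⊕1⊕1⊕0⊕0⊕1⊕1⊕1⊕0⊕1⊕0⊕1⊕1 = 0
s8 (pos 8,9,10,11,12,13,14,15,24,25,26,27,28,29,30,31): 0⊕1⊕0⊕1⊕1⊕1⊕0⊕0⊕1⊕1⊕1⊕1⊕1⊕0⊕1⊕1 = 1
s16 (pos 16,17,18,19,20,21,22,23,24,25,26,27,28,29,30,31): 0⊕0⊕0⊕0⊕1⊕1⊕1⊕0⊕1⊕1⊕1⊕1⊕1⊕0⊕1⊕1 = 0
Syndrome s16…s1 = 01011 → error at position 11.
Flip position 11: 0101111010111000000111011111011 → 0101111010011000000111011111011

0101111010011000000111011111011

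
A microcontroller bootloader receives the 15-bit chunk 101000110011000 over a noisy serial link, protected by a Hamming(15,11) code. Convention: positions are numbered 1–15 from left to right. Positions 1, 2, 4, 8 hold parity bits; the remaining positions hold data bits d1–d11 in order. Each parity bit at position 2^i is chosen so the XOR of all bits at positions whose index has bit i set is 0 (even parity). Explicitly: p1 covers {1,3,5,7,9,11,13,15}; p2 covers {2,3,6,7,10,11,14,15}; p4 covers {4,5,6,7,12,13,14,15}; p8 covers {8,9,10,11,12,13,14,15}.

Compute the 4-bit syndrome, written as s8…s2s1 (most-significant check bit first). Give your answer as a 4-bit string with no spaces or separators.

s1 (pos 1,3,5,7,9,11,13,15): 1⊕1⊕0⊕1⊕0⊕1⊕0⊕0 = 0
s2 (pos 2,3,6,7,10,11,14,15): 0⊕1⊕0⊕1⊕0⊕1⊕0⊕0 = 1
s4 (pos 4,5,6,7,12,13,14,15): 0⊕0⊕0⊕1⊕1⊕0⊕0⊕0 = 0
s8 (pos 8,9,10,11,12,13,14,15): 1⊕0⊕0⊕1⊕1⊕0⊕0⊕0 = 1
Syndrome s8…s1 = 1010 → error at position 10.

1010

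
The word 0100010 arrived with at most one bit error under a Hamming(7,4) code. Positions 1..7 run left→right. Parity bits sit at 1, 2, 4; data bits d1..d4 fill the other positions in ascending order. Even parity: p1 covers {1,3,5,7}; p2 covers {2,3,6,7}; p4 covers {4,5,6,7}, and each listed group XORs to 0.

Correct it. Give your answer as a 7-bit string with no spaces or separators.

0101010

s1 (pos 1,3,5,7): 0⊕0⊕0⊕0 = 0
s2 (pos 2,3,6,7): 1⊕0⊕1⊕0 = 0
s4 (pos 4,5,6,7): 0⊕0⊕1⊕0 = 1
Syndrome s4…s1 = 100 → error at position 4.
Flip position 4: 0100010 → 0101010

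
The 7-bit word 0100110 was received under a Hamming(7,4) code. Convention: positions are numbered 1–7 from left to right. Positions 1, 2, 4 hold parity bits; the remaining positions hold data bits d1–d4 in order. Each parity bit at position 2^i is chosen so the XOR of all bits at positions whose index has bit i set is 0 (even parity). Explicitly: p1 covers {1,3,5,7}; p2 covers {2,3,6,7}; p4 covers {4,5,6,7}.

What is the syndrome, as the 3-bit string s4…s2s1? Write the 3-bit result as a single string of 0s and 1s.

s1 (pos 1,3,5,7): 0⊕0⊕1⊕0 = 1
s2 (pos 2,3,6,7): 1⊕0⊕1⊕0 = 0
s4 (pos 4,5,6,7): 0⊕1⊕1⊕0 = 0
Syndrome s4…s1 = 001 → error at position 1.

001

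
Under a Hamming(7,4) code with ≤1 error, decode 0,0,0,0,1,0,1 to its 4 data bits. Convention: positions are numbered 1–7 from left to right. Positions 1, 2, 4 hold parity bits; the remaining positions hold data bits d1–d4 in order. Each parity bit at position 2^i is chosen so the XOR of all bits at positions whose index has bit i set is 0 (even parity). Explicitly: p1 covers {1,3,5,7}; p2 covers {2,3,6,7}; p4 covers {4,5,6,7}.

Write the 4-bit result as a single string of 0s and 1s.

0101

s1 (pos 1,3,5,7): 0⊕0⊕1⊕1 = 0
s2 (pos 2,3,6,7): 0⊕0⊕0⊕1 = 1
s4 (pos 4,5,6,7): 0⊕1⊕0⊕1 = 0
Syndrome s4…s1 = 010 → error at position 2.
Flip position 2: 0000101 → 0100101
Read data bits from positions 3,5,6,7: 0101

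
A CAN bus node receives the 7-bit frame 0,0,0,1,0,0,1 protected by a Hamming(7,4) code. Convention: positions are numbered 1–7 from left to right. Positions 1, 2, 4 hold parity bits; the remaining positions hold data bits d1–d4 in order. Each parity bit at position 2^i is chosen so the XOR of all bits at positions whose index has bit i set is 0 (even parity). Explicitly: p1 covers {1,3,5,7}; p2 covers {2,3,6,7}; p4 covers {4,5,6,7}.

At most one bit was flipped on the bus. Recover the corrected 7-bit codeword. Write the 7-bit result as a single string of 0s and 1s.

s1 (pos 1,3,5,7): 0⊕0⊕0⊕1 = 1
s2 (pos 2,3,6,7): 0⊕0⊕0⊕1 = 1
s4 (pos 4,5,6,7): 1⊕0⊕0⊕1 = 0
Syndrome s4…s1 = 011 → error at position 3.
Flip position 3: 0001001 → 0011001

0011001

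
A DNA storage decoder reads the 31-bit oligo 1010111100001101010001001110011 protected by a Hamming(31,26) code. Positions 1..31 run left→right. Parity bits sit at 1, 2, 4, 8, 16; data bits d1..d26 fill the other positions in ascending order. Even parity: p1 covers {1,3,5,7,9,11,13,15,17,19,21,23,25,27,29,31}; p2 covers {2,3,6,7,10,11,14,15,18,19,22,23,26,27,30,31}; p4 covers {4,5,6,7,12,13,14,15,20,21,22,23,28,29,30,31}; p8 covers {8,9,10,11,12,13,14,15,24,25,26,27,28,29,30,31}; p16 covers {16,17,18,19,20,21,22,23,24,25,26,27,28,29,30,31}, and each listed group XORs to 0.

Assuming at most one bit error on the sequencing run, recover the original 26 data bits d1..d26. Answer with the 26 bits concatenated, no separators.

s1 (pos 1,3,5,7,9,11,13,15,17,19,21,23,25,27,29,31): 1⊕1⊕1⊕1⊕0⊕0⊕1⊕0⊕0⊕0⊕0⊕0⊕1⊕1⊕0⊕1 = 0
s2 (pos 2,3,6,7,10,11,14,15,18,19,22,23,26,27,30,31): 0⊕1⊕1⊕1⊕0⊕0⊕1⊕0⊕1⊕0⊕1⊕0⊕1⊕1⊕1⊕1 = 0
s4 (pos 4,5,6,7,12,13,14,15,20,21,22,23,28,29,30,31): 0⊕1⊕1⊕1⊕0⊕1⊕1⊕0⊕0⊕0⊕1⊕0⊕0⊕0⊕1⊕1 = 0
s8 (pos 8,9,10,11,12,13,14,15,24,25,26,27,28,29,30,31): 1⊕0⊕0⊕0⊕0⊕1⊕1⊕0⊕0⊕1⊕1⊕1⊕0⊕0⊕1⊕1 = 0
s16 (pos 16,17,18,19,20,21,22,23,24,25,26,27,28,29,30,31): 1⊕0⊕1⊕0⊕0⊕0⊕1⊕0⊕0⊕1⊕1⊕1⊕0⊕0⊕1⊕1 = 0
Syndrome s16…s1 = 00000 → no error.
Read data bits from positions 3,5,6,7,9,10,11,12,13,14,15,17,18,19,20,21,22,23,24,25,26,27,28,29,30,31: 11110000110010001001110011

11110000110010001001110011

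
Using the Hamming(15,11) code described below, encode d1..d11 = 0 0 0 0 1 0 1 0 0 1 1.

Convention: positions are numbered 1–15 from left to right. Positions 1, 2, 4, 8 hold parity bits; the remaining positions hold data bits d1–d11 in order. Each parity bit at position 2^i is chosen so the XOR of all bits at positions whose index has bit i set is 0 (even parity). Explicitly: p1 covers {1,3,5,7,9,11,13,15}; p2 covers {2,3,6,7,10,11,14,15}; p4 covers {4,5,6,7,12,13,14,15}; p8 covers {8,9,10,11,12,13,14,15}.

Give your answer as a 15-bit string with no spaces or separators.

Place data at non-parity positions: p1 p2 0 p4 0 0 0 p8 1 0 1 0 0 1 1
p1 (pos 1,3,5,7,9,11,13,15): XOR of data positions = 0⊕0⊕0⊕1⊕1⊕0⊕1 = 1
p2 (pos 2,3,6,7,10,11,14,15): XOR of data positions = 0⊕0⊕0⊕0⊕1⊕1⊕1 = 1
p4 (pos 4,5,6,7,12,13,14,15): XOR of data positions = 0⊕0⊕0⊕0⊕0⊕1⊕1 = 0
p8 (pos 8,9,10,11,12,13,14,15): XOR of data positions = 1⊕0⊕1⊕0⊕0⊕1⊕1 = 0
Codeword: 110000001010011

110000001010011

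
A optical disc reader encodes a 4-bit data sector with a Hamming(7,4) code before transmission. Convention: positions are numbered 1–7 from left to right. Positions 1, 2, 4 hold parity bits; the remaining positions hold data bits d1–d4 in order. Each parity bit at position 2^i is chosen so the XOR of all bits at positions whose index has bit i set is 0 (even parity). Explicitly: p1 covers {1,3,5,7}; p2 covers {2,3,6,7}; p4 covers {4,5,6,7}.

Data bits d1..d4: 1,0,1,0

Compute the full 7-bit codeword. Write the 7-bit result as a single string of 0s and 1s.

1011010

Place data at non-parity positions: p1 p2 1 p4 0 1 0
p1 (pos 1,3,5,7): XOR of data positions = 1⊕0⊕0 = 1
p2 (pos 2,3,6,7): XOR of data positions = 1⊕1⊕0 = 0
p4 (pos 4,5,6,7): XOR of data positions = 0⊕1⊕0 = 1
Codeword: 1011010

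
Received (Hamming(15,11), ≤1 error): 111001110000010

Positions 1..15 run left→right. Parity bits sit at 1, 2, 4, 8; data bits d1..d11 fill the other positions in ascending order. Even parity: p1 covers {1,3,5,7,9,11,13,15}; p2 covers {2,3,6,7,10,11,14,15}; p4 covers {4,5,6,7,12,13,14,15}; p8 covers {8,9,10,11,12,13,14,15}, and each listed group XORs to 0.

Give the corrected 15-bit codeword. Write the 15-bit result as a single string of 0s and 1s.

s1 (pos 1,3,5,7,9,11,13,15): 1⊕1⊕0⊕1⊕0⊕0⊕0⊕0 = 1
s2 (pos 2,3,6,7,10,11,14,15): 1⊕1⊕1⊕1⊕0⊕0⊕1⊕0 = 1
s4 (pos 4,5,6,7,12,13,14,15): 0⊕0⊕1⊕1⊕0⊕0⊕1⊕0 = 1
s8 (pos 8,9,10,11,12,13,14,15): 1⊕0⊕0⊕0⊕0⊕0⊕1⊕0 = 0
Syndrome s8…s1 = 0111 → error at position 7.
Flip position 7: 111001110000010 → 111001010000010

111001010000010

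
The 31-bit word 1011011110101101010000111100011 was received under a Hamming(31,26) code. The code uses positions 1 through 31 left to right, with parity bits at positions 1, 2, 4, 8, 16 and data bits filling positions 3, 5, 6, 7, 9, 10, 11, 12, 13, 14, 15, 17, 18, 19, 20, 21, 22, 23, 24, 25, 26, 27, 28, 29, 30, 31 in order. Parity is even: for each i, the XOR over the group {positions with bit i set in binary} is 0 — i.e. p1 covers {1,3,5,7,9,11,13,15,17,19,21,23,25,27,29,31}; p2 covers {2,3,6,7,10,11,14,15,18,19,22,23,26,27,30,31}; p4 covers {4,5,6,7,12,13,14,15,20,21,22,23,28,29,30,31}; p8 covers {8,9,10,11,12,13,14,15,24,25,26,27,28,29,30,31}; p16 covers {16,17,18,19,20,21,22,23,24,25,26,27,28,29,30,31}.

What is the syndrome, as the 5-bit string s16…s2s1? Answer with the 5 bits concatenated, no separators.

s1 (pos 1,3,5,7,9,11,13,15,17,19,21,23,25,27,29,31): 1⊕1⊕0⊕1⊕1⊕1⊕1⊕0⊕0⊕0⊕0⊕1⊕1⊕0⊕0⊕1 = 1
s2 (pos 2,3,6,7,10,11,14,15,18,19,22,23,26,27,30,31): 0⊕1⊕1⊕1⊕0⊕1⊕1⊕0⊕1⊕0⊕0⊕1⊕1⊕0⊕1⊕1 = 0
s4 (pos 4,5,6,7,12,13,14,15,20,21,22,23,28,29,30,31): 1⊕0⊕1⊕1⊕0⊕1⊕1⊕0⊕0⊕0⊕0⊕1⊕0⊕0⊕1⊕1 = 0
s8 (pos 8,9,10,11,12,13,14,15,24,25,26,27,28,29,30,31): 1⊕1⊕0⊕1⊕0⊕1⊕1⊕0⊕1⊕1⊕1⊕0⊕0⊕0⊕1⊕1 = 0
s16 (pos 16,17,18,19,20,21,22,23,24,25,26,27,28,29,30,31): 1⊕0⊕1⊕0⊕0⊕0⊕0⊕1⊕1⊕1⊕1⊕0⊕0⊕0⊕1⊕1 = 0
Syndrome s16…s1 = 00001 → error at position 1.

00001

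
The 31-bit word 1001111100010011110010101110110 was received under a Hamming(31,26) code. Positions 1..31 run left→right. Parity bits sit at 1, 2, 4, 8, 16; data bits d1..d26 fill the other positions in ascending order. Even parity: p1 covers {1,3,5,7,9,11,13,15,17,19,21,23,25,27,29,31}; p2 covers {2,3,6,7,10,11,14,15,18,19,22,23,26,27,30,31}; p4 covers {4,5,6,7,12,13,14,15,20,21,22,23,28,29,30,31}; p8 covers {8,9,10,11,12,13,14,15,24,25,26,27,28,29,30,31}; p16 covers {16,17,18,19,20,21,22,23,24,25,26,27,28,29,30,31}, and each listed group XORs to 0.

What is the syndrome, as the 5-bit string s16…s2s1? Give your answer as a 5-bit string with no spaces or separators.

s1 (pos 1,3,5,7,9,11,13,15,17,19,21,23,25,27,29,31): 1⊕0⊕1⊕1⊕0⊕0⊕0⊕1⊕1⊕0⊕1⊕1⊕1⊕1⊕1⊕0 = 0
s2 (pos 2,3,6,7,10,11,14,15,18,19,22,23,26,27,30,31): 0⊕0⊕1⊕1⊕0⊕0⊕0⊕1⊕1⊕0⊕0⊕1⊕1⊕1⊕1⊕0 = 0
s4 (pos 4,5,6,7,12,13,14,15,20,21,22,23,28,29,30,31): 1⊕1⊕1⊕1⊕1⊕0⊕0⊕1⊕0⊕1⊕0⊕1⊕0⊕1⊕1⊕0 = 0
s8 (pos 8,9,10,11,12,13,14,15,24,25,26,27,28,29,30,31): 1⊕0⊕0⊕0⊕1⊕0⊕0⊕1⊕0⊕1⊕1⊕1⊕0⊕1⊕1⊕0 = 0
s16 (pos 16,17,18,19,20,21,22,23,24,25,26,27,28,29,30,31): 1⊕1⊕1⊕0⊕0⊕1⊕0⊕1⊕0⊕1⊕1⊕1⊕0⊕1⊕1⊕0 = 0
Syndrome s16…s1 = 00000 → no error.

00000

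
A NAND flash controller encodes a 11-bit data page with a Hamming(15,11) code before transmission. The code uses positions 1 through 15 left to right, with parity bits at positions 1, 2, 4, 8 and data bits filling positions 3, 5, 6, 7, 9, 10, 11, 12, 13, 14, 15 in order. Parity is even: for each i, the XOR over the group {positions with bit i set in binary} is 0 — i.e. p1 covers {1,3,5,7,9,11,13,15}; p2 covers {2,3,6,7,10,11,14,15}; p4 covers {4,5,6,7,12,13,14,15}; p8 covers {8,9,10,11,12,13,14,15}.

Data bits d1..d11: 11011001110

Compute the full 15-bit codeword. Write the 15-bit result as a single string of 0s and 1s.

Place data at non-parity positions: p1 p2 1 p4 1 0 1 p8 1 0 0 1 1 1 0
p1 (pos 1,3,5,7,9,11,13,15): XOR of data positions = 1⊕1⊕1⊕1⊕0⊕1⊕0 = 1
p2 (pos 2,3,6,7,10,11,14,15): XOR of data positions = 1⊕0⊕1⊕0⊕0⊕1⊕0 = 1
p4 (pos 4,5,6,7,12,13,14,15): XOR of data positions = 1⊕0⊕1⊕1⊕1⊕1⊕0 = 1
p8 (pos 8,9,10,11,12,13,14,15): XOR of data positions = 1⊕0⊕0⊕1⊕1⊕1⊕0 = 0
Codeword: 111110101001110

111110101001110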